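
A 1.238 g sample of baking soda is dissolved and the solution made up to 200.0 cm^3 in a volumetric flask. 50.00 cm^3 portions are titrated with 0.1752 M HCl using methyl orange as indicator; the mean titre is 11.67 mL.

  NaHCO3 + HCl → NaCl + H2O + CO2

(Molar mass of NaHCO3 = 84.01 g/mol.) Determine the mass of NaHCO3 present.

n(HCl) per titration = 0.01167 × 0.1752 = 2.045 × 10^-3 mol
n(NaHCO3) in each aliquot = 2.045 × 10^-3 mol (1:1 ratio)
n(NaHCO3) in the whole flask = 2.045 × 10^-3 × 200.0/50.00 = 8.178 × 10^-3 mol
mass of NaHCO3 = 8.178 × 10^-3 × 84.01 = 0.6871 g

0.6871 g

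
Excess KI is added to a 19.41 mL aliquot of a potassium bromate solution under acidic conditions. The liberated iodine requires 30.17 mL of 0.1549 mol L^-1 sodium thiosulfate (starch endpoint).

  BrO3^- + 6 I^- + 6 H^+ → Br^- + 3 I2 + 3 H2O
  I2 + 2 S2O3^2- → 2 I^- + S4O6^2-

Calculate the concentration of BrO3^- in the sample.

0.04013 mol/L

n(S2O3^2-) = 0.03017 × 0.1549 = 4.673 × 10^-3 mol
n(I2) = n(S2O3^2-)/2 = 2.337 × 10^-3 mol
From the 1:3 ratio, n(BrO3^-) in the aliquot = 1/3 × 2.337 × 10^-3 = 7.789 × 10^-4 mol
[BrO3^-] = 7.789 × 10^-4 / 0.01941 = 0.04013 mol/L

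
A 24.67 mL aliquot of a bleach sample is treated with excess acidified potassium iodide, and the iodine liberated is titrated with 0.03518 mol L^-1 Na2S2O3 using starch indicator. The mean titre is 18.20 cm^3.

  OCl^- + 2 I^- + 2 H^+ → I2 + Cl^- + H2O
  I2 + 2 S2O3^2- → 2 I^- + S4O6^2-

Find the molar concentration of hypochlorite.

n(S2O3^2-) = 0.01820 × 0.03518 = 6.403 × 10^-4 mol
n(I2) = n(S2O3^2-)/2 = 3.201 × 10^-4 mol
n(OCl^-) in the aliquot = 3.201 × 10^-4 mol (1:1 ratio)
[OCl^-] = 3.201 × 10^-4 / 0.02467 = 0.01298 mol/L

0.01298 mol/L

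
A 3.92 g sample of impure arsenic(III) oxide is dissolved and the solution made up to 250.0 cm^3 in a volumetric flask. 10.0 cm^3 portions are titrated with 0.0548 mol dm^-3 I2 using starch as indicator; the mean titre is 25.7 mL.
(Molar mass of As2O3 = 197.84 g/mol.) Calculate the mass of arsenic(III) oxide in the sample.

As2O3 + 2 I2 + 2 H2O → As2O5 + 4 HI
n(I2) per titration = 0.0257 × 0.0548 = 1.41 × 10^-3 mol
From the 1:2 ratio, n(As2O3) in each aliquot = 1/2 × 1.41 × 10^-3 = 7.04 × 10^-4 mol
n(As2O3) in the whole flask = 7.04 × 10^-4 × 250.0/10.0 = 0.0176 mol
mass of As2O3 = 0.0176 × 197.84 = 3.48 g

3.48 g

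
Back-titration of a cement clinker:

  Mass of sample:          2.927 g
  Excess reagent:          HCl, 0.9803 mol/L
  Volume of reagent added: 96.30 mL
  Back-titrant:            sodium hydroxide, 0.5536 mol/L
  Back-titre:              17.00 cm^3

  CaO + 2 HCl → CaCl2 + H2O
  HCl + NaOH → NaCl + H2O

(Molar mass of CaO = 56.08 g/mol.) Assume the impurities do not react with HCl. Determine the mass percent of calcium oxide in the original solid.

81.42 %

n(HCl) added = 0.09630 × 0.9803 = 0.09440 mol
n(NaOH) used in back-titration = 0.01700 × 0.5536 = 9.411 × 10^-3 mol
n(HCl) left over = 9.411 × 10^-3 mol (1:1 ratio)
n(HCl) consumed by analyte = 0.09440 − 9.411 × 10^-3 = 0.08499 mol
From the 1:2 ratio, n(CaO) = 1/2 × 0.08499 = 0.04250 mol
mass of CaO = 0.04250 × 56.08 = 2.383 g
% CaO = 2.383 / 2.927 × 100 = 81.42 %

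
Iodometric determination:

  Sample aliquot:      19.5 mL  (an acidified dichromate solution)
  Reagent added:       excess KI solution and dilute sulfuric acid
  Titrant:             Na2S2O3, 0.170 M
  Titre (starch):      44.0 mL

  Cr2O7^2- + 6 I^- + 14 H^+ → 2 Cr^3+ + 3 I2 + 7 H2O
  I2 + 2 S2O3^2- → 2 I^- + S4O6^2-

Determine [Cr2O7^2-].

n(S2O3^2-) = 0.0440 × 0.170 = 7.48 × 10^-3 mol
n(I2) = n(S2O3^2-)/2 = 3.74 × 10^-3 mol
From the 1:3 ratio, n(Cr2O7^2-) in the aliquot = 1/3 × 3.74 × 10^-3 = 1.25 × 10^-3 mol
[Cr2O7^2-] = 1.25 × 10^-3 / 0.0195 = 0.0639 mol/L

0.0639 M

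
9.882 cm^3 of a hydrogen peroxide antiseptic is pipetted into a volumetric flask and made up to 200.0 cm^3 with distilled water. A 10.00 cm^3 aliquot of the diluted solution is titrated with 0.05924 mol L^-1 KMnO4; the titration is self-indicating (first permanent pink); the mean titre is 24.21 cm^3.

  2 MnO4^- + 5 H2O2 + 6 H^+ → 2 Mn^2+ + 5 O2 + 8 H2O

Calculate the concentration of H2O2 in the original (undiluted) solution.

7.257 mol/L

n(KMnO4) = 0.02421 × 0.05924 = 1.434 × 10^-3 mol
From the 5:2 ratio, n(H2O2) in the aliquot = 5/2 × 1.434 × 10^-3 = 3.586 × 10^-3 mol
[H2O2]_dilute = 3.586 × 10^-3 / 0.01000 = 0.3586 mol/L
Dilution factor = 200.0 / 9.882 = 20.24
[H2O2]_stock = 0.3586 × 20.24 = 7.257 mol/L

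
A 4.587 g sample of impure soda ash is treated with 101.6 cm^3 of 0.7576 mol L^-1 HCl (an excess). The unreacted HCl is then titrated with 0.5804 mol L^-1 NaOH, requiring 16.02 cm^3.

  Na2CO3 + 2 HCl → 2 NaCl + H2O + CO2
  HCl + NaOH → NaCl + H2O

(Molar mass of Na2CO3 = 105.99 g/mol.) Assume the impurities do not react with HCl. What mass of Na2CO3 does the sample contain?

3.586 g

n(HCl) added = 0.1016 × 0.7576 = 0.07697 mol
n(NaOH) used in back-titration = 0.01602 × 0.5804 = 9.298 × 10^-3 mol
n(HCl) left over = 9.298 × 10^-3 mol (1:1 ratio)
n(HCl) consumed by analyte = 0.07697 − 9.298 × 10^-3 = 0.06767 mol
From the 1:2 ratio, n(Na2CO3) = 1/2 × 0.06767 = 0.03384 mol
mass of Na2CO3 = 0.03384 × 105.99 = 3.586 g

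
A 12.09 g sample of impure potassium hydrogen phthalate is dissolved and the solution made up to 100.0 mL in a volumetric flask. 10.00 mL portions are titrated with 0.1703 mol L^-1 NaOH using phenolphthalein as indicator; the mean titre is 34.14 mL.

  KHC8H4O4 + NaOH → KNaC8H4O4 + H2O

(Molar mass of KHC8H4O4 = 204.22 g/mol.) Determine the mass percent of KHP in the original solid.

n(NaOH) per titration = 0.03414 × 0.1703 = 5.814 × 10^-3 mol
n(KHC8H4O4) in each aliquot = 5.814 × 10^-3 mol (1:1 ratio)
n(KHC8H4O4) in the whole flask = 5.814 × 10^-3 × 100.0/10.00 = 0.05814 mol
mass of KHC8H4O4 = 0.05814 × 204.22 = 11.87 g
% KHC8H4O4 = 11.87 / 12.09 × 100 = 98.21 %

98.21 %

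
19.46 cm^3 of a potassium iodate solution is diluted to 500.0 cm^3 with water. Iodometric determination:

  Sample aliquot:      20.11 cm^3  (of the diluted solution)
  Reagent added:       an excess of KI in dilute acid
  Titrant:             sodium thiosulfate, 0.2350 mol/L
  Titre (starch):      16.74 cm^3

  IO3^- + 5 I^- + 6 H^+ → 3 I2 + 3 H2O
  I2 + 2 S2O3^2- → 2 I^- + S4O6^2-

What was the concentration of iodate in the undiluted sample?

0.8377 mol/L

n(S2O3^2-) = 0.01674 × 0.2350 = 3.934 × 10^-3 mol
n(I2) = n(S2O3^2-)/2 = 1.967 × 10^-3 mol
From the 1:3 ratio, n(IO3^-) in the aliquot = 1/3 × 1.967 × 10^-3 = 6.556 × 10^-4 mol
[IO3^-]_dilute = 6.556 × 10^-4 / 0.02011 = 0.03260 mol/L
[IO3^-]_original = 0.03260 × 500.0/19.46 = 0.8377 mol/L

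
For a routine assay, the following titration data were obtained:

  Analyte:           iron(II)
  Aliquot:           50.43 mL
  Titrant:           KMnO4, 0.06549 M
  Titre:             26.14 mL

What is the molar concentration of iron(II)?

0.1697 M

MnO4^- + 5 Fe^2+ + 8 H^+ → Mn^2+ + 5 Fe^3+ + 4 H2O
n(KMnO4) = 0.02614 L × 0.06549 mol/L = 1.712 × 10^-3 mol
From the 5:1 mole ratio, n(Fe2+) = 5/1 × 1.712 × 10^-3 = 8.560 × 10^-3 mol
[Fe2+] = 8.560 × 10^-3 mol / 0.05043 L = 0.1697 mol/L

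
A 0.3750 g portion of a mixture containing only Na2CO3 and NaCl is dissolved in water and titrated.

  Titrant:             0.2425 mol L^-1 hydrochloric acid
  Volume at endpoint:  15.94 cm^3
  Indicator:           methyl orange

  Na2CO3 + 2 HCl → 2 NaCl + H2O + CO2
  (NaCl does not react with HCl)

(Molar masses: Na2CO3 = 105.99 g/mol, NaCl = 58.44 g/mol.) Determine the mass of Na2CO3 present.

n(HCl) = 0.01594 × 0.2425 = 3.865 × 10^-3 mol
Let x = n(Na2CO3), y = n(NaCl).
Titrant: 2x = 3.865 × 10^-3;  mass: 105.99x + 58.44y = 0.3750
Solving, x = 1.933 × 10^-3 mol, y = 2.912 × 10^-3 mol
mass of Na2CO3 = 1.933 × 10^-3 × 105.99 = 0.2048 g

0.2048 g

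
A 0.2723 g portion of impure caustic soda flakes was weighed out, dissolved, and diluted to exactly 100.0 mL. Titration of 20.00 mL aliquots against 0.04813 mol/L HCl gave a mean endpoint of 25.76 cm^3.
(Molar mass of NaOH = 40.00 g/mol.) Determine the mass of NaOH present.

0.2480 g

NaOH + HCl → NaCl + H2O
n(HCl) per titration = 0.02576 × 0.04813 = 1.240 × 10^-3 mol
n(NaOH) in each aliquot = 1.240 × 10^-3 mol (1:1 ratio)
n(NaOH) in the whole flask = 1.240 × 10^-3 × 100.0/20.00 = 6.199 × 10^-3 mol
mass of NaOH = 6.199 × 10^-3 × 40.00 = 0.2480 g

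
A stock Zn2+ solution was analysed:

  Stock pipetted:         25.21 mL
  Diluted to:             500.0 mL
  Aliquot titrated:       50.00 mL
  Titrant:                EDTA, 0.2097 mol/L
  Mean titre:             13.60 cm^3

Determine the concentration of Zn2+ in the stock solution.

Zn^2+ + EDTA^4- → [Zn(EDTA)]^2-
n(EDTA) = 0.01360 × 0.2097 = 2.852 × 10^-3 mol
n(Zn2+) in the aliquot = 2.852 × 10^-3 mol (1:1 ratio)
[Zn2+]_dilute = 2.852 × 10^-3 / 0.05000 = 0.05704 mol/L
Dilution factor = 500.0 / 25.21 = 19.83
[Zn2+]_stock = 0.05704 × 19.83 = 1.131 mol/L

1.131 mol/L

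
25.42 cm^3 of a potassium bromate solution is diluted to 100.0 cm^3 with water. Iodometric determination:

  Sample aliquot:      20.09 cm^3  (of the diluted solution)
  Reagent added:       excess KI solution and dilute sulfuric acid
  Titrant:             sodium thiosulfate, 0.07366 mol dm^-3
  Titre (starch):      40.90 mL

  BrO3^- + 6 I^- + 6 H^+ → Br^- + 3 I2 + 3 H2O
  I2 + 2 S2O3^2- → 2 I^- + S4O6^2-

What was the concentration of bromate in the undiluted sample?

n(S2O3^2-) = 0.04090 × 0.07366 = 3.013 × 10^-3 mol
n(I2) = n(S2O3^2-)/2 = 1.506 × 10^-3 mol
From the 1:3 ratio, n(BrO3^-) in the aliquot = 1/3 × 1.506 × 10^-3 = 5.021 × 10^-4 mol
[BrO3^-]_dilute = 5.021 × 10^-4 / 0.02009 = 0.02499 mol/L
[BrO3^-]_original = 0.02499 × 100.0/25.42 = 0.09832 mol/L

0.09832 mol/L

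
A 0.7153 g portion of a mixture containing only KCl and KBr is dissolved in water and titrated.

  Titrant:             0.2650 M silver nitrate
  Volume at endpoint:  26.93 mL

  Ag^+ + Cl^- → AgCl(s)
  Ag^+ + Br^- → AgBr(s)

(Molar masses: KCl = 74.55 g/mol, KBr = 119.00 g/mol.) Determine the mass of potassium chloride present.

n(AgNO3) = 0.02693 × 0.2650 = 7.136 × 10^-3 mol
Let x = n(KCl), y = n(KBr).
Titrant: 1x + 1y = 7.136 × 10^-3;  mass: 74.55x + 119.00y = 0.7153
Solving, x = 3.013 × 10^-3 mol, y = 4.123 × 10^-3 mol
mass of KCl = 3.013 × 10^-3 × 74.55 = 0.2246 g

0.2246 g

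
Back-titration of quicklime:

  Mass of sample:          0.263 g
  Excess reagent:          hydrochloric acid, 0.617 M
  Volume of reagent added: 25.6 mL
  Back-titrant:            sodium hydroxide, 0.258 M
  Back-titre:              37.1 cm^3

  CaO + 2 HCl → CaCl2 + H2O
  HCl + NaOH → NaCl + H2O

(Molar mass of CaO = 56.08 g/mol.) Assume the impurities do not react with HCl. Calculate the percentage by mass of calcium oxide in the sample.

66.4 %

n(HCl) added = 0.0256 × 0.617 = 0.0158 mol
n(NaOH) used in back-titration = 0.0371 × 0.258 = 9.57 × 10^-3 mol
n(HCl) left over = 9.57 × 10^-3 mol (1:1 ratio)
n(HCl) consumed by analyte = 0.0158 − 9.57 × 10^-3 = 6.22 × 10^-3 mol
From the 1:2 ratio, n(CaO) = 1/2 × 6.22 × 10^-3 = 3.11 × 10^-3 mol
mass of CaO = 3.11 × 10^-3 × 56.08 = 0.175 g
% CaO = 0.175 / 0.263 × 100 = 66.4 %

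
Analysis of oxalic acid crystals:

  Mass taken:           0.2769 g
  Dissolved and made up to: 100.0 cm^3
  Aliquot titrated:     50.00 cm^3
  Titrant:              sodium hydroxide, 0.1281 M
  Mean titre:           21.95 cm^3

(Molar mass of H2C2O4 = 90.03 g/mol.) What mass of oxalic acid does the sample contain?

0.2531 g

H2C2O4 + 2 NaOH → Na2C2O4 + 2 H2O
n(NaOH) per titration = 0.02195 × 0.1281 = 2.812 × 10^-3 mol
From the 1:2 ratio, n(H2C2O4) in each aliquot = 1/2 × 2.812 × 10^-3 = 1.406 × 10^-3 mol
n(H2C2O4) in the whole flask = 1.406 × 10^-3 × 100.0/50.00 = 2.812 × 10^-3 mol
mass of H2C2O4 = 2.812 × 10^-3 × 90.03 = 0.2531 g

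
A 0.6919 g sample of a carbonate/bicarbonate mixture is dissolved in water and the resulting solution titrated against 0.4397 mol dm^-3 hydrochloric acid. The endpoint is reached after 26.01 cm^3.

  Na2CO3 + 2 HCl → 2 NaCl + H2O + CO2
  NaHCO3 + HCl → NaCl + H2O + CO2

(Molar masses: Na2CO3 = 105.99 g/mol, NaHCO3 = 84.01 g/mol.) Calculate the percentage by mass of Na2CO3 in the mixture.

66.40 %

n(HCl) = 0.02601 × 0.4397 = 0.01144 mol
Let x = n(Na2CO3), y = n(NaHCO3).
Titrant: 2x + 1y = 0.01144;  mass: 105.99x + 84.01y = 0.6919
Solving, x = 4.335 × 10^-3 mol, y = 2.767 × 10^-3 mol
mass of Na2CO3 = 4.335 × 10^-3 × 105.99 = 0.4594 g
% Na2CO3 = 0.4594 / 0.6919 × 100 = 66.40 %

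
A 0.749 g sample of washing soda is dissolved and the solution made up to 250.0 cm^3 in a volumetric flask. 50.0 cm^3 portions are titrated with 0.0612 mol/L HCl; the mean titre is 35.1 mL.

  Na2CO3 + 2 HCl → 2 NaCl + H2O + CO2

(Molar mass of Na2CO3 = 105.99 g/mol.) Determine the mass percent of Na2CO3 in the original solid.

n(HCl) per titration = 0.0351 × 0.0612 = 2.15 × 10^-3 mol
From the 1:2 ratio, n(Na2CO3) in each aliquot = 1/2 × 2.15 × 10^-3 = 1.07 × 10^-3 mol
n(Na2CO3) in the whole flask = 1.07 × 10^-3 × 250.0/50.0 = 5.37 × 10^-3 mol
mass of Na2CO3 = 5.37 × 10^-3 × 105.99 = 0.569 g
% Na2CO3 = 0.569 / 0.749 × 100 = 76.0 %

76.0 %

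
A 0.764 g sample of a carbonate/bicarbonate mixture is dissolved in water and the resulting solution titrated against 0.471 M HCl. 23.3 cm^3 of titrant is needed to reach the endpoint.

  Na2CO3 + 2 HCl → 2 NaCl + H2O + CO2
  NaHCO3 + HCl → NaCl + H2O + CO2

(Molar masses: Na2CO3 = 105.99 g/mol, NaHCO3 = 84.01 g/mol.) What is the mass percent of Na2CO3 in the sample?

35.3 %

n(HCl) = 0.0233 × 0.471 = 0.0110 mol
Let x = n(Na2CO3), y = n(NaHCO3).
Titrant: 2x + 1y = 0.0110;  mass: 105.99x + 84.01y = 0.764
Solving, x = 2.55 × 10^-3 mol, y = 5.88 × 10^-3 mol
mass of Na2CO3 = 2.55 × 10^-3 × 105.99 = 0.270 g
% Na2CO3 = 0.270 / 0.764 × 100 = 35.3 %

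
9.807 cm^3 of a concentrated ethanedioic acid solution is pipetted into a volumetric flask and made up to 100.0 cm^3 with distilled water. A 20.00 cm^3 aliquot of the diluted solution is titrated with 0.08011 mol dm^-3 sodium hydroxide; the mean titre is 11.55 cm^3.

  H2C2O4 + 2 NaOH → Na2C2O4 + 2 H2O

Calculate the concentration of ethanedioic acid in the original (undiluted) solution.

0.2359 mol/L

n(NaOH) = 0.01155 × 0.08011 = 9.253 × 10^-4 mol
From the 1:2 ratio, n(H2C2O4) in the aliquot = 1/2 × 9.253 × 10^-4 = 4.626 × 10^-4 mol
[H2C2O4]_dilute = 4.626 × 10^-4 / 0.02000 = 0.02313 mol/L
Dilution factor = 100.0 / 9.807 = 10.20
[H2C2O4]_stock = 0.02313 × 10.20 = 0.2359 mol/L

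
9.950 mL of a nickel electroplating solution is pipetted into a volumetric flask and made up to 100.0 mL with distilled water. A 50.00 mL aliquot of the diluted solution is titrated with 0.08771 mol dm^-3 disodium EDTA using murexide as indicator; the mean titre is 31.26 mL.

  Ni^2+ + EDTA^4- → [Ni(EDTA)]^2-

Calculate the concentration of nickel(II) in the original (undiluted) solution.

n(EDTA) = 0.03126 × 0.08771 = 2.742 × 10^-3 mol
n(Ni2+) in the aliquot = 2.742 × 10^-3 mol (1:1 ratio)
[Ni2+]_dilute = 2.742 × 10^-3 / 0.05000 = 0.05484 mol/L
Dilution factor = 100.0 / 9.950 = 10.05
[Ni2+]_stock = 0.05484 × 10.05 = 0.5511 mol/L

0.5511 mol/L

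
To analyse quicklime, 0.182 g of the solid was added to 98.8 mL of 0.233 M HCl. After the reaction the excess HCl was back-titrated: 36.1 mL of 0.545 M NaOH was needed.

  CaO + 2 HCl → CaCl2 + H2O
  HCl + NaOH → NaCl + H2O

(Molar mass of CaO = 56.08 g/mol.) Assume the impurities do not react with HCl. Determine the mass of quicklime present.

n(HCl) added = 0.0988 × 0.233 = 0.0230 mol
n(NaOH) used in back-titration = 0.0361 × 0.545 = 0.0197 mol
n(HCl) left over = 0.0197 mol (1:1 ratio)
n(HCl) consumed by analyte = 0.0230 − 0.0197 = 3.35 × 10^-3 mol
From the 1:2 ratio, n(CaO) = 1/2 × 3.35 × 10^-3 = 1.67 × 10^-3 mol
mass of CaO = 1.67 × 10^-3 × 56.08 = 0.0938 g

0.0938 g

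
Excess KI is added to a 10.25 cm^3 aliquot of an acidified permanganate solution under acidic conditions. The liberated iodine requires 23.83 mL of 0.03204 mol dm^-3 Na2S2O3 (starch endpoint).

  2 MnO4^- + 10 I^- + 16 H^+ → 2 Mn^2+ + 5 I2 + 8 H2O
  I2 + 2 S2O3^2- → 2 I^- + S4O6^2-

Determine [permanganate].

0.01490 mol/L

n(S2O3^2-) = 0.02383 × 0.03204 = 7.635 × 10^-4 mol
n(I2) = n(S2O3^2-)/2 = 3.818 × 10^-4 mol
From the 2:5 ratio, n(MnO4^-) in the aliquot = 2/5 × 3.818 × 10^-4 = 1.527 × 10^-4 mol
[MnO4^-] = 1.527 × 10^-4 / 0.01025 = 0.01490 mol/L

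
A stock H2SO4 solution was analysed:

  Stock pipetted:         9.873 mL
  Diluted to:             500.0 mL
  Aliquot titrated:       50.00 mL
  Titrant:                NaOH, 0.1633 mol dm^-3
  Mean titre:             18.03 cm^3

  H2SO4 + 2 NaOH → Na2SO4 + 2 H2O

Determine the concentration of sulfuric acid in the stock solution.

n(NaOH) = 0.01803 × 0.1633 = 2.944 × 10^-3 mol
From the 1:2 ratio, n(H2SO4) in the aliquot = 1/2 × 2.944 × 10^-3 = 1.472 × 10^-3 mol
[H2SO4]_dilute = 1.472 × 10^-3 / 0.05000 = 0.02944 mol/L
Dilution factor = 500.0 / 9.873 = 50.64
[H2SO4]_stock = 0.02944 × 50.64 = 1.491 mol/L

1.491 mol/L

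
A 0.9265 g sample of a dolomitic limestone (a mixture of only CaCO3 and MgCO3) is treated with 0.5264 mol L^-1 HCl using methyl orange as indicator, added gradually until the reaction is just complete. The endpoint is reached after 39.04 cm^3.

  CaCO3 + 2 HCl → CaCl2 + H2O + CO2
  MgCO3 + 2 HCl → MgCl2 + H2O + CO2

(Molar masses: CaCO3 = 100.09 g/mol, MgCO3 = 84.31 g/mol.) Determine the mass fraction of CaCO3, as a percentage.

41.20 %

n(HCl) = 0.03904 × 0.5264 = 0.02055 mol
Let x = n(CaCO3), y = n(MgCO3).
Titrant: 2x + 2y = 0.02055;  mass: 100.09x + 84.31y = 0.9265
Solving, x = 3.814 × 10^-3 mol, y = 6.461 × 10^-3 mol
mass of CaCO3 = 3.814 × 10^-3 × 100.09 = 0.3818 g
% CaCO3 = 0.3818 / 0.9265 × 100 = 41.20 %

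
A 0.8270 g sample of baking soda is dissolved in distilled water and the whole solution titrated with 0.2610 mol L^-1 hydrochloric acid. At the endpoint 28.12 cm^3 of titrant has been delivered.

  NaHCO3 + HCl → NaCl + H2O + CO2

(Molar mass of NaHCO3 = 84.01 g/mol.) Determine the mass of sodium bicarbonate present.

0.6166 g

n(HCl) = 0.02812 L × 0.2610 mol/L = 7.339 × 10^-3 mol
n(NaHCO3) = 7.339 × 10^-3 mol (1:1 ratio)
mass of NaHCO3 = 7.339 × 10^-3 × 84.01 g/mol = 0.6166 g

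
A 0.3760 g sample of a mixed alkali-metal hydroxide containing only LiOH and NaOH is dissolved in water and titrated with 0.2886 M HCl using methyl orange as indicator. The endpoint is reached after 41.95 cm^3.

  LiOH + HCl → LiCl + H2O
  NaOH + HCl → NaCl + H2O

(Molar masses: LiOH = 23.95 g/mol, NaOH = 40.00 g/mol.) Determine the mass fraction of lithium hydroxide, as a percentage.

n(HCl) = 0.04195 × 0.2886 = 0.01211 mol
Let x = n(LiOH), y = n(NaOH).
Titrant: 1x + 1y = 0.01211;  mass: 23.95x + 40.00y = 0.3760
Solving, x = 6.746 × 10^-3 mol, y = 5.361 × 10^-3 mol
mass of LiOH = 6.746 × 10^-3 × 23.95 = 0.1616 g
% LiOH = 0.1616 / 0.3760 × 100 = 42.97 %

42.97 %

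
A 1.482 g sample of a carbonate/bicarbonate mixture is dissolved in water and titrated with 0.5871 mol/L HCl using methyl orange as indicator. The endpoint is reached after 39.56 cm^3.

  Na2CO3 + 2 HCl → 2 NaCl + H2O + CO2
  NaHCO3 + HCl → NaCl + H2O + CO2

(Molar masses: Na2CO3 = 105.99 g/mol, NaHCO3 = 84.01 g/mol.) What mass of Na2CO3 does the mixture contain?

n(HCl) = 0.03956 × 0.5871 = 0.02323 mol
Let x = n(Na2CO3), y = n(NaHCO3).
Titrant: 2x + 1y = 0.02323;  mass: 105.99x + 84.01y = 1.482
Solving, x = 7.564 × 10^-3 mol, y = 8.098 × 10^-3 mol
mass of Na2CO3 = 7.564 × 10^-3 × 105.99 = 0.8017 g

0.8017 g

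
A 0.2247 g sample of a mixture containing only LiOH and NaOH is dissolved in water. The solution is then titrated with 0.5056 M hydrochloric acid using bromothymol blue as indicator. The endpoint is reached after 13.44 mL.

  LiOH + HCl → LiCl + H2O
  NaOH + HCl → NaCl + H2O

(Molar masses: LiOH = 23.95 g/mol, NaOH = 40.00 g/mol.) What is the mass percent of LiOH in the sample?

n(HCl) = 0.01344 × 0.5056 = 6.795 × 10^-3 mol
Let x = n(LiOH), y = n(NaOH).
Titrant: 1x + 1y = 6.795 × 10^-3;  mass: 23.95x + 40.00y = 0.2247
Solving, x = 2.935 × 10^-3 mol, y = 3.860 × 10^-3 mol
mass of LiOH = 2.935 × 10^-3 × 23.95 = 0.07030 g
% LiOH = 0.07030 / 0.2247 × 100 = 31.29 %

31.29 %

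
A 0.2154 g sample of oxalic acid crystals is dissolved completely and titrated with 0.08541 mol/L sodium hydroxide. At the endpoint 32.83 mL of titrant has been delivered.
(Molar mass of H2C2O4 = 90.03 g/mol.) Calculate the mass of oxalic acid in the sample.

H2C2O4 + 2 NaOH → Na2C2O4 + 2 H2O
n(NaOH) = 0.03283 L × 0.08541 mol/L = 2.804 × 10^-3 mol
From the 1:2 ratio, n(H2C2O4) = 1/2 × 2.804 × 10^-3 = 1.402 × 10^-3 mol
mass of H2C2O4 = 1.402 × 10^-3 × 90.03 g/mol = 0.1262 g

0.1262 g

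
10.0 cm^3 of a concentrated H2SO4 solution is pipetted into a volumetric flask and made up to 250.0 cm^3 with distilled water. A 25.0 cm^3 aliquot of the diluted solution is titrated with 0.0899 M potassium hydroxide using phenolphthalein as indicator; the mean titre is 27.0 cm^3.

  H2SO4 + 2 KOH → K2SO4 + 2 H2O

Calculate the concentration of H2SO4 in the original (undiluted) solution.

1.21 M

n(KOH) = 0.0270 × 0.0899 = 2.43 × 10^-3 mol
From the 1:2 ratio, n(H2SO4) in the aliquot = 1/2 × 2.43 × 10^-3 = 1.21 × 10^-3 mol
[H2SO4]_dilute = 1.21 × 10^-3 / 0.0250 = 0.0485 mol/L
Dilution factor = 250.0 / 10.0 = 25.00
[H2SO4]_stock = 0.0485 × 25.00 = 1.21 mol/L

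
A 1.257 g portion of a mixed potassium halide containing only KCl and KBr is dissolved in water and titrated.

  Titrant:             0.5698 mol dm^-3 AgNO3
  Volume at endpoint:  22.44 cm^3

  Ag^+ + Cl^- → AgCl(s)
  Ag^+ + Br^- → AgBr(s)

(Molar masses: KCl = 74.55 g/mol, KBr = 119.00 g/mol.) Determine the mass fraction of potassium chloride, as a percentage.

35.30 %

n(AgNO3) = 0.02244 × 0.5698 = 0.01279 mol
Let x = n(KCl), y = n(KBr).
Titrant: 1x + 1y = 0.01279;  mass: 74.55x + 119.00y = 1.257
Solving, x = 5.952 × 10^-3 mol, y = 6.834 × 10^-3 mol
mass of KCl = 5.952 × 10^-3 × 74.55 = 0.4437 g
% KCl = 0.4437 / 1.257 × 100 = 35.30 %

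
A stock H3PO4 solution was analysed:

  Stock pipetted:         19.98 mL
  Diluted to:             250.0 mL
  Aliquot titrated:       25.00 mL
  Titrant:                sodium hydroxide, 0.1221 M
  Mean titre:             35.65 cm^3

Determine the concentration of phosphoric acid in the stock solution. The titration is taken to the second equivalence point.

H3PO4 + 2 NaOH → Na2HPO4 + 2 H2O
n(NaOH) = 0.03565 × 0.1221 = 4.353 × 10^-3 mol
From the 1:2 ratio, n(H3PO4) in the aliquot = 1/2 × 4.353 × 10^-3 = 2.176 × 10^-3 mol
[H3PO4]_dilute = 2.176 × 10^-3 / 0.02500 = 0.08706 mol/L
Dilution factor = 250.0 / 19.98 = 12.51
[H3PO4]_stock = 0.08706 × 12.51 = 1.089 mol/L

1.089 M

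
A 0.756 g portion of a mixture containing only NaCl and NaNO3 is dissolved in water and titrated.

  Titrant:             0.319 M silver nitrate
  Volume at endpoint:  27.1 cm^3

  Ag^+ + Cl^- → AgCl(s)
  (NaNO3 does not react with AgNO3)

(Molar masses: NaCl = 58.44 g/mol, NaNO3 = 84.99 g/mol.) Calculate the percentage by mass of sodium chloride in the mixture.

66.8 %

n(AgNO3) = 0.0271 × 0.319 = 8.64 × 10^-3 mol
Let x = n(NaCl), y = n(NaNO3).
Titrant: 1x = 8.64 × 10^-3;  mass: 58.44x + 84.99y = 0.756
Solving, x = 8.64 × 10^-3 mol, y = 2.95 × 10^-3 mol
mass of NaCl = 8.64 × 10^-3 × 58.44 = 0.505 g
% NaCl = 0.505 / 0.756 × 100 = 66.8 %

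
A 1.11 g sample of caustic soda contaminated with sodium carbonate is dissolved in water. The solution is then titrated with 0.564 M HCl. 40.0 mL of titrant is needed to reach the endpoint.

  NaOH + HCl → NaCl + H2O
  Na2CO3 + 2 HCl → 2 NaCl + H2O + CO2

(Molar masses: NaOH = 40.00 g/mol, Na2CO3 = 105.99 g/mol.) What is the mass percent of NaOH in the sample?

n(HCl) = 0.0400 × 0.564 = 0.0226 mol
Let x = n(NaOH), y = n(Na2CO3).
Titrant: 1x + 2y = 0.0226;  mass: 40.00x + 105.99y = 1.11
Solving, x = 6.58 × 10^-3 mol, y = 7.99 × 10^-3 mol
mass of NaOH = 6.58 × 10^-3 × 40.00 = 0.263 g
% NaOH = 0.263 / 1.11 × 100 = 23.7 %

23.7 %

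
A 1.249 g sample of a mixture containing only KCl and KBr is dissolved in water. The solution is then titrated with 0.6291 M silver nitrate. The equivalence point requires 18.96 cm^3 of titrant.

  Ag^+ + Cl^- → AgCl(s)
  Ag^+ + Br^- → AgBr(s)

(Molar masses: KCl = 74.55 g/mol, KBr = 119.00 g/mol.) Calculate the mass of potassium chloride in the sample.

0.2858 g

n(AgNO3) = 0.01896 × 0.6291 = 0.01193 mol
Let x = n(KCl), y = n(KBr).
Titrant: 1x + 1y = 0.01193;  mass: 74.55x + 119.00y = 1.249
Solving, x = 3.834 × 10^-3 mol, y = 8.094 × 10^-3 mol
mass of KCl = 3.834 × 10^-3 × 74.55 = 0.2858 g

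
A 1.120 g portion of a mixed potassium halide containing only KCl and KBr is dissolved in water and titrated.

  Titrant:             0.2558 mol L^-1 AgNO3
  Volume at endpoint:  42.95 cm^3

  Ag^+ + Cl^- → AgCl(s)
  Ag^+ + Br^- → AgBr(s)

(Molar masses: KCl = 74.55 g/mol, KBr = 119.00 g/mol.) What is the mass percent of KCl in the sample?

n(AgNO3) = 0.04295 × 0.2558 = 0.01099 mol
Let x = n(KCl), y = n(KBr).
Titrant: 1x + 1y = 0.01099;  mass: 74.55x + 119.00y = 1.120
Solving, x = 4.216 × 10^-3 mol, y = 6.770 × 10^-3 mol
mass of KCl = 4.216 × 10^-3 × 74.55 = 0.3143 g
% KCl = 0.3143 / 1.120 × 100 = 28.06 %

28.06 %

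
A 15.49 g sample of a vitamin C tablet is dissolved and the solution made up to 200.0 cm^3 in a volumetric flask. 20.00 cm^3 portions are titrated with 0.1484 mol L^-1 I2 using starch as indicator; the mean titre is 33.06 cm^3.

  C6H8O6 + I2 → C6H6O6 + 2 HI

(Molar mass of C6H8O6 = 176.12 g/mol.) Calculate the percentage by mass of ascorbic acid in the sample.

n(I2) per titration = 0.03306 × 0.1484 = 4.906 × 10^-3 mol
n(C6H8O6) in each aliquot = 4.906 × 10^-3 mol (1:1 ratio)
n(C6H8O6) in the whole flask = 4.906 × 10^-3 × 200.0/20.00 = 0.04906 mol
mass of C6H8O6 = 0.04906 × 176.12 = 8.641 g
% C6H8O6 = 8.641 / 15.49 × 100 = 55.78 %

55.78 %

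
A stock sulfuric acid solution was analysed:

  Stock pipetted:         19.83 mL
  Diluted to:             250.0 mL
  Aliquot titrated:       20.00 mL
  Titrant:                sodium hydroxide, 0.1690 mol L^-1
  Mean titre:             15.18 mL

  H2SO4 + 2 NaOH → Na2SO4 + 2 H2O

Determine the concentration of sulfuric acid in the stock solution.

0.8086 mol/L

n(NaOH) = 0.01518 × 0.1690 = 2.565 × 10^-3 mol
From the 1:2 ratio, n(H2SO4) in the aliquot = 1/2 × 2.565 × 10^-3 = 1.283 × 10^-3 mol
[H2SO4]_dilute = 1.283 × 10^-3 / 0.02000 = 0.06414 mol/L
Dilution factor = 250.0 / 19.83 = 12.61
[H2SO4]_stock = 0.06414 × 12.61 = 0.8086 mol/L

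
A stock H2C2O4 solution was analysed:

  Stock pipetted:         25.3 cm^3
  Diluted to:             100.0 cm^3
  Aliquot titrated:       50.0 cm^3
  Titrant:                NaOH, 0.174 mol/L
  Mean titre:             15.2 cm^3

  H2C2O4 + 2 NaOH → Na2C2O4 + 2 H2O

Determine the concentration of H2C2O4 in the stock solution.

0.105 mol/L

n(NaOH) = 0.0152 × 0.174 = 2.64 × 10^-3 mol
From the 1:2 ratio, n(H2C2O4) in the aliquot = 1/2 × 2.64 × 10^-3 = 1.32 × 10^-3 mol
[H2C2O4]_dilute = 1.32 × 10^-3 / 0.0500 = 0.0264 mol/L
Dilution factor = 100.0 / 25.3 = 3.953
[H2C2O4]_stock = 0.0264 × 3.953 = 0.105 mol/L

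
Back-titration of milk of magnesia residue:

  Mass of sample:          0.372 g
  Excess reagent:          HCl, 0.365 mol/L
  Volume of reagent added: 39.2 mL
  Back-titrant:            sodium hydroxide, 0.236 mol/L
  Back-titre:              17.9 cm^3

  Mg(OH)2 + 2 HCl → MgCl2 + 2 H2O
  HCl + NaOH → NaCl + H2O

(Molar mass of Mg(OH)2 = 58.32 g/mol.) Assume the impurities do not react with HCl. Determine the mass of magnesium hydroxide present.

0.294 g

n(HCl) added = 0.0392 × 0.365 = 0.0143 mol
n(NaOH) used in back-titration = 0.0179 × 0.236 = 4.22 × 10^-3 mol
n(HCl) left over = 4.22 × 10^-3 mol (1:1 ratio)
n(HCl) consumed by analyte = 0.0143 − 4.22 × 10^-3 = 0.0101 mol
From the 1:2 ratio, n(Mg(OH)2) = 1/2 × 0.0101 = 5.04 × 10^-3 mol
mass of Mg(OH)2 = 5.04 × 10^-3 × 58.32 = 0.294 g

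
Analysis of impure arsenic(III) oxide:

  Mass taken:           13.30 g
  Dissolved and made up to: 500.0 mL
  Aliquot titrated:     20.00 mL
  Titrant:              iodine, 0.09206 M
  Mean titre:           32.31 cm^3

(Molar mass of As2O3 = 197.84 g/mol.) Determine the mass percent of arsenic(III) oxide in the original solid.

As2O3 + 2 I2 + 2 H2O → As2O5 + 4 HI
n(I2) per titration = 0.03231 × 0.09206 = 2.974 × 10^-3 mol
From the 1:2 ratio, n(As2O3) in each aliquot = 1/2 × 2.974 × 10^-3 = 1.487 × 10^-3 mol
n(As2O3) in the whole flask = 1.487 × 10^-3 × 500.0/20.00 = 0.03718 mol
mass of As2O3 = 0.03718 × 197.84 = 7.356 g
% As2O3 = 7.356 / 13.30 × 100 = 55.31 %

55.31 %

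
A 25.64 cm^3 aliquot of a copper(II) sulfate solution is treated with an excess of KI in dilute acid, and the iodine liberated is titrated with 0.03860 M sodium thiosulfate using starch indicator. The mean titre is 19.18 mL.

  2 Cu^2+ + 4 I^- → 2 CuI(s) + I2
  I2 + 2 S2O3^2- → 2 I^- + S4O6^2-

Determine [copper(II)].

0.02887 M

n(S2O3^2-) = 0.01918 × 0.03860 = 7.403 × 10^-4 mol
n(I2) = n(S2O3^2-)/2 = 3.702 × 10^-4 mol
From the 2:1 ratio, n(Cu2+) in the aliquot = 2/1 × 3.702 × 10^-4 = 7.403 × 10^-4 mol
[Cu2+] = 7.403 × 10^-4 / 0.02564 = 0.02887 mol/L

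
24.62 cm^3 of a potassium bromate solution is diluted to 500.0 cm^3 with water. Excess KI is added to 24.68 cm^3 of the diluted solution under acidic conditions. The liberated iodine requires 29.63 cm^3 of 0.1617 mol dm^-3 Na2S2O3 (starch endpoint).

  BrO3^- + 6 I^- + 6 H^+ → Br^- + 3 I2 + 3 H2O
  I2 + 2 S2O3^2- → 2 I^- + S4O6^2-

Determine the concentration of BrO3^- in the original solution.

0.6571 mol/L

n(S2O3^2-) = 0.02963 × 0.1617 = 4.791 × 10^-3 mol
n(I2) = n(S2O3^2-)/2 = 2.396 × 10^-3 mol
From the 1:3 ratio, n(BrO3^-) in the aliquot = 1/3 × 2.396 × 10^-3 = 7.985 × 10^-4 mol
[BrO3^-]_dilute = 7.985 × 10^-4 / 0.02468 = 0.03236 mol/L
[BrO3^-]_original = 0.03236 × 500.0/24.62 = 0.6571 mol/L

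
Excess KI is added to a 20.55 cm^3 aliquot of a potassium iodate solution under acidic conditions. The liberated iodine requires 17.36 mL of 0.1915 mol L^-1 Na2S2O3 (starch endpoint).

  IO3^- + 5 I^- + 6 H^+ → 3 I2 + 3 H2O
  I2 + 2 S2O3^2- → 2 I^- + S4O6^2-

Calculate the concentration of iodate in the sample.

n(S2O3^2-) = 0.01736 × 0.1915 = 3.324 × 10^-3 mol
n(I2) = n(S2O3^2-)/2 = 1.662 × 10^-3 mol
From the 1:3 ratio, n(IO3^-) in the aliquot = 1/3 × 1.662 × 10^-3 = 5.541 × 10^-4 mol
[IO3^-] = 5.541 × 10^-4 / 0.02055 = 0.02696 mol/L

0.02696 mol/L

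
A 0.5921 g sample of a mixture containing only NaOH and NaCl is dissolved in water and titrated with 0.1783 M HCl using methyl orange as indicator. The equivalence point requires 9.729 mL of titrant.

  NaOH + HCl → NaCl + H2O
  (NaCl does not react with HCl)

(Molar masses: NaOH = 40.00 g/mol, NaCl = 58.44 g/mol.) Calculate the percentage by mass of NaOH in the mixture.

11.72 %

n(HCl) = 0.009729 × 0.1783 = 1.735 × 10^-3 mol
Let x = n(NaOH), y = n(NaCl).
Titrant: 1x = 1.735 × 10^-3;  mass: 40.00x + 58.44y = 0.5921
Solving, x = 1.735 × 10^-3 mol, y = 8.944 × 10^-3 mol
mass of NaOH = 1.735 × 10^-3 × 40.00 = 0.06939 g
% NaOH = 0.06939 / 0.5921 × 100 = 11.72 %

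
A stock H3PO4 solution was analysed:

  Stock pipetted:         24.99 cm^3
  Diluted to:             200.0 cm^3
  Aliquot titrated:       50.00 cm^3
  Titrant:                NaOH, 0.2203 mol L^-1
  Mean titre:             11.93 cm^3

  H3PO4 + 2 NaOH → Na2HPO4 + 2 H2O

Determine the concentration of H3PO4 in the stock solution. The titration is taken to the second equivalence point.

n(NaOH) = 0.01193 × 0.2203 = 2.628 × 10^-3 mol
From the 1:2 ratio, n(H3PO4) in the aliquot = 1/2 × 2.628 × 10^-3 = 1.314 × 10^-3 mol
[H3PO4]_dilute = 1.314 × 10^-3 / 0.05000 = 0.02628 mol/L
Dilution factor = 200.0 / 24.99 = 8.003
[H3PO4]_stock = 0.02628 × 8.003 = 0.2103 mol/L

0.2103 mol/L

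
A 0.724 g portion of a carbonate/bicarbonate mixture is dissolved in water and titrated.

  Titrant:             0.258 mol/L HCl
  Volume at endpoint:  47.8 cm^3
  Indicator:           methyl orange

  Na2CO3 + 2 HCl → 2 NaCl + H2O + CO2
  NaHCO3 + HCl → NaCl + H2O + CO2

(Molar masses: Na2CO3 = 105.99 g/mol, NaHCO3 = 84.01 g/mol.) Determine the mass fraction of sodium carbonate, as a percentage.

73.6 %

n(HCl) = 0.0478 × 0.258 = 0.0123 mol
Let x = n(Na2CO3), y = n(NaHCO3).
Titrant: 2x + 1y = 0.0123;  mass: 105.99x + 84.01y = 0.724
Solving, x = 5.03 × 10^-3 mol, y = 2.27 × 10^-3 mol
mass of Na2CO3 = 5.03 × 10^-3 × 105.99 = 0.533 g
% Na2CO3 = 0.533 / 0.724 × 100 = 73.6 %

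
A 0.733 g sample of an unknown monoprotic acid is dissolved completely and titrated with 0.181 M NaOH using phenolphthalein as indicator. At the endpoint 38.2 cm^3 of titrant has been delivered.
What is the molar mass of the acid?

106 g/mol

n(NaOH) = 0.0382 L × 0.181 mol/L = 6.91 × 10^-3 mol
n(HA) = 6.91 × 10^-3 mol (1:1 ratio)
M = m / n = 0.733 g / 6.91 × 10^-3 mol = 106 g/mol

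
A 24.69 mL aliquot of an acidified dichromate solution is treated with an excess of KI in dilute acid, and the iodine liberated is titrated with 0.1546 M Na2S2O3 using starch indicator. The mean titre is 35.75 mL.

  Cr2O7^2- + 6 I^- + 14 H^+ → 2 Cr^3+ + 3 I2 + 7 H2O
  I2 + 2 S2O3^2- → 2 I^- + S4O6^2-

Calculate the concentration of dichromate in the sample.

n(S2O3^2-) = 0.03575 × 0.1546 = 5.527 × 10^-3 mol
n(I2) = n(S2O3^2-)/2 = 2.763 × 10^-3 mol
From the 1:3 ratio, n(Cr2O7^2-) in the aliquot = 1/3 × 2.763 × 10^-3 = 9.212 × 10^-4 mol
[Cr2O7^2-] = 9.212 × 10^-4 / 0.02469 = 0.03731 mol/L

0.03731 M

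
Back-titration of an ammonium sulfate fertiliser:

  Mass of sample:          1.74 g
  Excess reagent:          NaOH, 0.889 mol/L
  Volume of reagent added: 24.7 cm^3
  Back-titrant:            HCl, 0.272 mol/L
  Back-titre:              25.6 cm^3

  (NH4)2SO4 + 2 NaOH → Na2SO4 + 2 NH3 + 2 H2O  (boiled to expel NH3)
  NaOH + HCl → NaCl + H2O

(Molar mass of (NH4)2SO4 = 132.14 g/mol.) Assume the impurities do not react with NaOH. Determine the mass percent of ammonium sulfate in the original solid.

n(NaOH) added = 0.0247 × 0.889 = 0.0220 mol
n(HCl) used in back-titration = 0.0256 × 0.272 = 6.96 × 10^-3 mol
n(NaOH) left over = 6.96 × 10^-3 mol (1:1 ratio)
n(NaOH) consumed by analyte = 0.0220 − 6.96 × 10^-3 = 0.0150 mol
From the 1:2 ratio, n((NH4)2SO4) = 1/2 × 0.0150 = 7.50 × 10^-3 mol
mass of (NH4)2SO4 = 7.50 × 10^-3 × 132.14 = 0.991 g
% (NH4)2SO4 = 0.991 / 1.74 × 100 = 56.9 %

56.9 %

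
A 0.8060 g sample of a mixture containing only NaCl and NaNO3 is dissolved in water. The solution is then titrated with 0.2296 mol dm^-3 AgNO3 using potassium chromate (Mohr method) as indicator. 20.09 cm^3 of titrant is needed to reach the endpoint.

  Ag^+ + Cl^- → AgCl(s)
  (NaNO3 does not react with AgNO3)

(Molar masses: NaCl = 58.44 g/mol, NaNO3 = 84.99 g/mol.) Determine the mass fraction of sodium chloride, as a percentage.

n(AgNO3) = 0.02009 × 0.2296 = 4.613 × 10^-3 mol
Let x = n(NaCl), y = n(NaNO3).
Titrant: 1x = 4.613 × 10^-3;  mass: 58.44x + 84.99y = 0.8060
Solving, x = 4.613 × 10^-3 mol, y = 6.312 × 10^-3 mol
mass of NaCl = 4.613 × 10^-3 × 58.44 = 0.2696 g
% NaCl = 0.2696 / 0.8060 × 100 = 33.44 %

33.44 %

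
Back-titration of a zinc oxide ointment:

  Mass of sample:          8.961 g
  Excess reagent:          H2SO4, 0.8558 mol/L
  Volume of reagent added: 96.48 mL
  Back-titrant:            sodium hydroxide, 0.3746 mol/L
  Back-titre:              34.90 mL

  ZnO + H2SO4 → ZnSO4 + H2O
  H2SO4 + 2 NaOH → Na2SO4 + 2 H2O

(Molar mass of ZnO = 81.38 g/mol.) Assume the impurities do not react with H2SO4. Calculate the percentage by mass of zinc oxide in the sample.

n(H2SO4) added = 0.09648 × 0.8558 = 0.08257 mol
n(NaOH) used in back-titration = 0.03490 × 0.3746 = 0.01307 mol
From the 1:2 ratio, n(H2SO4) left over = 1/2 × 0.01307 = 6.537 × 10^-3 mol
n(H2SO4) consumed by analyte = 0.08257 − 6.537 × 10^-3 = 0.07603 mol
n(ZnO) = 0.07603 mol (1:1 ratio)
mass of ZnO = 0.07603 × 81.38 = 6.187 g
% ZnO = 6.187 / 8.961 × 100 = 69.05 %

69.05 %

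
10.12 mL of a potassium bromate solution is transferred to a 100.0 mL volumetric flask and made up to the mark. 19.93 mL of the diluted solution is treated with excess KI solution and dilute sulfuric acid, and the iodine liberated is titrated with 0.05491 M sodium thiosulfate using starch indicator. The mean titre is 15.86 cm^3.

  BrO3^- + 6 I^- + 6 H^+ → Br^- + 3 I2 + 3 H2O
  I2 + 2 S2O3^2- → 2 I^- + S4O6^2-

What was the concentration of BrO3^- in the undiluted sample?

0.07196 M

n(S2O3^2-) = 0.01586 × 0.05491 = 8.709 × 10^-4 mol
n(I2) = n(S2O3^2-)/2 = 4.354 × 10^-4 mol
From the 1:3 ratio, n(BrO3^-) in the aliquot = 1/3 × 4.354 × 10^-4 = 1.451 × 10^-4 mol
[BrO3^-]_dilute = 1.451 × 10^-4 / 0.01993 = 0.007283 mol/L
[BrO3^-]_original = 0.007283 × 100.0/10.12 = 0.07196 mol/L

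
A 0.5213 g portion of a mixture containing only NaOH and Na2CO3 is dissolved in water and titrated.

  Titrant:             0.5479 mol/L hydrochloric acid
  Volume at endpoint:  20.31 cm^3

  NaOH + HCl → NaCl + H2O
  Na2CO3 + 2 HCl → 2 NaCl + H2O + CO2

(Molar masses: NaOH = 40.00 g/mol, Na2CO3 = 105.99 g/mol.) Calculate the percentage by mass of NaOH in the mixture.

n(HCl) = 0.02031 × 0.5479 = 0.01113 mol
Let x = n(NaOH), y = n(Na2CO3).
Titrant: 1x + 2y = 0.01113;  mass: 40.00x + 105.99y = 0.5213
Solving, x = 5.265 × 10^-3 mol, y = 2.931 × 10^-3 mol
mass of NaOH = 5.265 × 10^-3 × 40.00 = 0.2106 g
% NaOH = 0.2106 / 0.5213 × 100 = 40.40 %

40.40 %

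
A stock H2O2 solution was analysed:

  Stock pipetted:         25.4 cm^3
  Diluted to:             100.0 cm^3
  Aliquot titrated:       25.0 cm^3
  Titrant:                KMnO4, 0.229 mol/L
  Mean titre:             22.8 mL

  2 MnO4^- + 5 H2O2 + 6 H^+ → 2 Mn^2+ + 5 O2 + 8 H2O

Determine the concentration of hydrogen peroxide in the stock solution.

n(KMnO4) = 0.0228 × 0.229 = 5.22 × 10^-3 mol
From the 5:2 ratio, n(H2O2) in the aliquot = 5/2 × 5.22 × 10^-3 = 0.0131 mol
[H2O2]_dilute = 0.0131 / 0.0250 = 0.522 mol/L
Dilution factor = 100.0 / 25.4 = 3.937
[H2O2]_stock = 0.522 × 3.937 = 2.06 mol/L

2.06 mol/L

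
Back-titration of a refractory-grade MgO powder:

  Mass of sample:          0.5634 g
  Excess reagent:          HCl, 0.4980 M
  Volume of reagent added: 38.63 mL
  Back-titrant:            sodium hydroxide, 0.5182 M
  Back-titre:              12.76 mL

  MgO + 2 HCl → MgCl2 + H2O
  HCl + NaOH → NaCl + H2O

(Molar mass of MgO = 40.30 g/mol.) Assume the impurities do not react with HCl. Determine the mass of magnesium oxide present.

n(HCl) added = 0.03863 × 0.4980 = 0.01924 mol
n(NaOH) used in back-titration = 0.01276 × 0.5182 = 6.612 × 10^-3 mol
n(HCl) left over = 6.612 × 10^-3 mol (1:1 ratio)
n(HCl) consumed by analyte = 0.01924 − 6.612 × 10^-3 = 0.01263 mol
From the 1:2 ratio, n(MgO) = 1/2 × 0.01263 = 6.313 × 10^-3 mol
mass of MgO = 6.313 × 10^-3 × 40.30 = 0.2544 g

0.2544 g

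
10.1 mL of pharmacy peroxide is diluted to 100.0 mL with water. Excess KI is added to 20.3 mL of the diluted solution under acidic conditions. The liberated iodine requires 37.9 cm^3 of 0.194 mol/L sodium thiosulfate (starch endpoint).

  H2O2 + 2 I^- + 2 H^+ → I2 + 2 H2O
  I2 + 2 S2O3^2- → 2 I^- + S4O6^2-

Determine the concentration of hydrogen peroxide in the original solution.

n(S2O3^2-) = 0.0379 × 0.194 = 7.35 × 10^-3 mol
n(I2) = n(S2O3^2-)/2 = 3.68 × 10^-3 mol
n(H2O2) in the aliquot = 3.68 × 10^-3 mol (1:1 ratio)
[H2O2]_dilute = 3.68 × 10^-3 / 0.0203 = 0.181 mol/L
[H2O2]_original = 0.181 × 100.0/10.1 = 1.79 mol/L

1.79 mol/L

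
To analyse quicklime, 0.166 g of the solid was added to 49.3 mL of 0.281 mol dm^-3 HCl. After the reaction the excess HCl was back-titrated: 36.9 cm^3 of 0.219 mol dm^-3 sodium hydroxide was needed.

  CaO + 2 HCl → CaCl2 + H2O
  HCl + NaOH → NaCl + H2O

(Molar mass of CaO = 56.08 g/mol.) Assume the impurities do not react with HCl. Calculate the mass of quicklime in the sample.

n(HCl) added = 0.0493 × 0.281 = 0.0139 mol
n(NaOH) used in back-titration = 0.0369 × 0.219 = 8.08 × 10^-3 mol
n(HCl) left over = 8.08 × 10^-3 mol (1:1 ratio)
n(HCl) consumed by analyte = 0.0139 − 8.08 × 10^-3 = 5.77 × 10^-3 mol
From the 1:2 ratio, n(CaO) = 1/2 × 5.77 × 10^-3 = 2.89 × 10^-3 mol
mass of CaO = 2.89 × 10^-3 × 56.08 = 0.162 g

0.162 g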